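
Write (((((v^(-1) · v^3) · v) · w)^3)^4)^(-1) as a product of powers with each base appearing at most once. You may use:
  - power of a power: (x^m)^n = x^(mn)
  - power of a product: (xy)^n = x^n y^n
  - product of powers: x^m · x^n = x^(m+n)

v^(-36)w^(-12)

(((((v^(-1) · v^3) · v) · w)^3)^4)^(-1)
= ((((v^(-1) · v^3) · v) · w)^3)^(-4)    [power of a power]
= (((v^(-1) · v^3) · v) · w)^(-12)    [power of a power]
= (((v^(-1) · v^3) · v)^(-12)) · (w^(-12))    [power of a product]
= (((v^(-1) · v^3)^(-12)) · (v^(-12))) · (w^(-12))    [power of a product]
= ((((v^(-1))^(-12)) · ((v^3)^(-12))) · (v^(-12))) · (w^(-12))    [power of a product]
= ((v^12 · ((v^3)^(-12))) · (v^(-12))) · (w^(-12))    [power of a power]
= ((v^12 · v^(-36)) · (v^(-12))) · (w^(-12))    [power of a power]
= (v^(-24) · (v^(-12))) · (w^(-12))    [product of powers]
= v^(-36) · (w^(-12))    [product of powers]
= v^(-36)w^(-12)    [rearrange]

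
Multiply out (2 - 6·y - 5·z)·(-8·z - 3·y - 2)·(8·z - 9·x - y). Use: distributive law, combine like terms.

(2 - 6·y - 5·z)·(-8·z - 3·y - 2)·(8·z - 9·x - y)
= (-16·z - 6·y - 4 + 48·y·z + 18·y^2 + 12·y + 40·z^2 + 15·y·z + 10·z)·(8·z - 9·x - y)    [distributive law]
= (-6·z + 6·y - 4 + 63·y·z + 18·y^2 + 40·z^2)·(8·z - 9·x - y)    [combine like terms]
= -48·z^2 + 54·x·z + 6·y·z + 48·y·z - 54·x·y - 6·y^2 - 32·z + 36·x + 4·y + 504·y·z^2 - 567·x·y·z - 63·y^2·z + 144·y^2·z - 162·x·y^2 - 18·y^3 + 320·z^3 - 360·x·z^2 - 40·y·z^2    [distributive law]
= -48·z^2 + 54·x·z + 54·y·z - 54·x·y - 6·y^2 - 32·z + 36·x + 4·y + 464·y·z^2 - 567·x·y·z + 81·y^2·z - 162·x·y^2 - 18·y^3 + 320·z^3 - 360·x·z^2    [combine like terms]

-48·z^2 + 54·x·z + 54·y·z - 54·x·y - 6·y^2 - 32·z + 36·x + 4·y + 464·y·z^2 - 567·x·y·z + 81·y^2·z - 162·x·y^2 - 18·y^3 + 320·z^3 - 360·x·z^2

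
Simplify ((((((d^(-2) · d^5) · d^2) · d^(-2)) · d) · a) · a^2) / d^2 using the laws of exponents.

a^3d^2

((((((d^(-2) · d^5) · d^2) · d^(-2)) · d) · a) · a^2) / d^2
= (((((d^3 · d^2) · d^(-2)) · d) · a) · a^2) / d^2    [product of powers]
= ((((d^5 · d^(-2)) · d) · a) · a^2) / d^2    [product of powers]
= (((d^3 · d) · a) · a^2) / d^2    [product of powers]
= ((d^4 · a) · a^2) / d^2    [product of powers]
= a^3d^2    [quotient of powers; product of powers]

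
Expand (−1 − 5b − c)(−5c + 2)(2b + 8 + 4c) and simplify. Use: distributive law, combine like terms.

(−1 − 5b − c)(−5c + 2)(2b + 8 + 4c)
= (5c − 2 + 25bc − 10b + 5c² − 2c)(2b + 8 + 4c)    [distributive law]
= (3c − 2 + 25bc − 10b + 5c²)(2b + 8 + 4c)    [combine like terms]
= 6bc + 24c + 12c² − 4b − 16 − 8c + 50b²c + 200bc + 100bc² − 20b² − 80b − 40bc + 10bc² + 40c² + 20c³    [distributive law]
= 166bc + 16c + 52c² − 84b − 16 + 50b²c + 110bc² − 20b² + 20c³    [combine like terms]

166bc + 16c + 52c² − 84b − 16 + 50b²c + 110bc² − 20b² + 20c³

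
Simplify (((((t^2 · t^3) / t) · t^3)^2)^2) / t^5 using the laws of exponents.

(((((t^2 · t^3) / t) · t^3)^2)^2) / t^5
= ((((t^2 · t^3) / t) · t^3)^4) / t^5    [power of a power]
= ((((t^2 · t^3) / t)^4) · ((t^3)^4)) / t^5    [power of a product]
= ((((t^2 · t^3)^4) / (t^4)) · ((t^3)^4)) / t^5    [power of a quotient]
= (((((t^2)^4) · ((t^3)^4)) / (t^4)) · ((t^3)^4)) / t^5    [power of a product]
= (((t^8 · ((t^3)^4)) / (t^4)) · ((t^3)^4)) / t^5    [power of a power]
= (((t^8 · t^12) / (t^4)) · ((t^3)^4)) / t^5    [power of a power]
= ((t^20 / (t^4)) · ((t^3)^4)) / t^5    [product of powers]
= (t^16 · ((t^3)^4)) / t^5    [quotient of powers]
= (t^16 · t^12) / t^5    [power of a power]
= t^28 / t^5    [product of powers]
= t^23    [quotient of powers]

t^23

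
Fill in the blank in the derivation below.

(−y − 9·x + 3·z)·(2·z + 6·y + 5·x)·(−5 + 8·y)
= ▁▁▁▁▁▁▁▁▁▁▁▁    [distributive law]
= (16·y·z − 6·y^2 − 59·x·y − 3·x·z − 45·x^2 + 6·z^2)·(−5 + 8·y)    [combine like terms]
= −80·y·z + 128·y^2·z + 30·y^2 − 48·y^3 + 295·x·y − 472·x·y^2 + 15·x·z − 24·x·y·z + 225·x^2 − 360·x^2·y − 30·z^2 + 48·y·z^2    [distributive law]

By distributive law:

(−2·y·z − 6·y^2 − 5·x·y − 18·x·z − 54·x·y − 45·x^2 + 6·z^2 + 18·y·z + 15·x·z)·(−5 + 8·y)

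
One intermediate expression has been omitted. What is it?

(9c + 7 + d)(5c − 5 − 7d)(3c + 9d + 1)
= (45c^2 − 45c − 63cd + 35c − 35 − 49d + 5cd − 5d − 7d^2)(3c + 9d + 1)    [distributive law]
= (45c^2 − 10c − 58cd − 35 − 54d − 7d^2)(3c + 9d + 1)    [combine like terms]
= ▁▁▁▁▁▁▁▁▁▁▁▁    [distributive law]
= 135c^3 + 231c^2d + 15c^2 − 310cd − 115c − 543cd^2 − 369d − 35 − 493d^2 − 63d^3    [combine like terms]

After distributive law, the bracketed line is:

135c^3 + 405c^2d + 45c^2 − 30c^2 − 90cd − 10c − 174c^2d − 522cd^2 − 58cd − 105c − 315d − 35 − 162cd − 486d^2 − 54d − 21cd^2 − 63d^3 − 7d^2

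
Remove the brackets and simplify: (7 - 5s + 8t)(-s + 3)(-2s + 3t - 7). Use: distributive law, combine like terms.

(7 - 5s + 8t)(-s + 3)(-2s + 3t - 7)
= (-7s + 21 + 5s² - 15s - 8st + 24t)(-2s + 3t - 7)    [distributive law]
= (-22s + 21 + 5s² - 8st + 24t)(-2s + 3t - 7)    [combine like terms]
= 44s² - 66st + 154s - 42s + 63t - 147 - 10s³ + 15s²t - 35s² + 16s²t - 24st² + 56st - 48st + 72t² - 168t    [distributive law]
= 9s² - 58st + 112s - 105t - 147 - 10s³ + 31s²t - 24st² + 72t²    [combine like terms]

9s² - 58st + 112s - 105t - 147 - 10s³ + 31s²t - 24st² + 72t²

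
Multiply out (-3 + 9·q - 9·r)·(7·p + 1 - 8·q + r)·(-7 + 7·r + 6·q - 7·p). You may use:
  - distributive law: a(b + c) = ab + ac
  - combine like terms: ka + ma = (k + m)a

(-3 + 9·q - 9·r)·(7·p + 1 - 8·q + r)·(-7 + 7·r + 6·q - 7·p)
= (-21·p - 3 + 24·q - 3·r + 63·p·q + 9·q - 72·q² + 9·q·r - 63·p·r - 9·r + 72·q·r - 9·r²)·(-7 + 7·r + 6·q - 7·p)    [distributive law]
= (-21·p - 3 + 33·q - 12·r + 63·p·q - 72·q² + 81·q·r - 63·p·r - 9·r²)·(-7 + 7·r + 6·q - 7·p)    [combine like terms]
= 147·p - 147·p·r - 126·p·q + 147·p² + 21 - 21·r - 18·q + 21·p - 231·q + 231·q·r + 198·q² - 231·p·q + 84·r - 84·r² - 72·q·r + 84·p·r - 441·p·q + 441·p·q·r + 378·p·q² - 441·p²·q + 504·q² - 504·q²·r - 432·q³ + 504·p·q² - 567·q·r + 567·q·r² + 486·q²·r - 567·p·q·r + 441·p·r - 441·p·r² - 378·p·q·r + 441·p²·r + 63·r² - 63·r³ - 54·q·r² + 63·p·r²    [distributive law]
= 168·p + 378·p·r - 798·p·q + 147·p² + 21 + 63·r - 249·q - 408·q·r + 702·q² - 21·r² - 504·p·q·r + 882·p·q² - 441·p²·q - 18·q²·r - 432·q³ + 513·q·r² - 378·p·r² + 441·p²·r - 63·r³    [combine like terms]

168·p + 378·p·r - 798·p·q + 147·p² + 21 + 63·r - 249·q - 408·q·r + 702·q² - 21·r² - 504·p·q·r + 882·p·q² - 441·p²·q - 18·q²·r - 432·q³ + 513·q·r² - 378·p·r² + 441·p²·r - 63·r³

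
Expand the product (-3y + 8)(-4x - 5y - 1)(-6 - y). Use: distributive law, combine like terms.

-40xy - 12xy^2 - 53y^2 - 15y^3 + 230y + 192x + 48

(-3y + 8)(-4x - 5y - 1)(-6 - y)
= (12xy + 15y^2 + 3y - 32x - 40y - 8)(-6 - y)    [distributive law]
= (12xy + 15y^2 - 37y - 32x - 8)(-6 - y)    [combine like terms]
= -72xy - 12xy^2 - 90y^2 - 15y^3 + 222y + 37y^2 + 192x + 32xy + 48 + 8y    [distributive law]
= -40xy - 12xy^2 - 53y^2 - 15y^3 + 230y + 192x + 48    [combine like terms]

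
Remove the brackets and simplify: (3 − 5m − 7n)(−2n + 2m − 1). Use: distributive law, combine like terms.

n + 11m − 3 − 4mn − 10m² + 14n²

(3 − 5m − 7n)(−2n + 2m − 1)
= −6n + 6m − 3 + 10mn − 10m² + 5m + 14n² − 14mn + 7n    [distributive law]
= n + 11m − 3 − 4mn − 10m² + 14n²    [combine like terms]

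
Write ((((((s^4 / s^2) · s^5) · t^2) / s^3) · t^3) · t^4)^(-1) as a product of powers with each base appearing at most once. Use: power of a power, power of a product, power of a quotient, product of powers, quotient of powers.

((((((s^4 / s^2) · s^5) · t^2) / s^3) · t^3) · t^4)^(-1)
= ((((((s^4 / s^2) · s^5) · t^2) / s^3) · t^3)^(-1)) · ((t^4)^(-1))    [power of a product]
= ((((((s^4 / s^2) · s^5) · t^2) / s^3)^(-1)) · ((t^3)^(-1))) · ((t^4)^(-1))    [power of a product]
= ((((((s^4 / s^2) · s^5) · t^2)^(-1)) / ((s^3)^(-1))) · ((t^3)^(-1))) · ((t^4)^(-1))    [power of a quotient]
= ((((((s^4 / s^2) · s^5)^(-1)) · ((t^2)^(-1))) / ((s^3)^(-1))) · ((t^3)^(-1))) · ((t^4)^(-1))    [power of a product]
= ((((((s^4 / s^2)^(-1)) · ((s^5)^(-1))) · ((t^2)^(-1))) / ((s^3)^(-1))) · ((t^3)^(-1))) · ((t^4)^(-1))    [power of a product]
= (((((((s^4)^(-1)) / ((s^2)^(-1))) · ((s^5)^(-1))) · ((t^2)^(-1))) / ((s^3)^(-1))) · ((t^3)^(-1))) · ((t^4)^(-1))    [power of a quotient]
= (((((s^(-4) / ((s^2)^(-1))) · ((s^5)^(-1))) · ((t^2)^(-1))) / ((s^3)^(-1))) · ((t^3)^(-1))) · ((t^4)^(-1))    [power of a power]
= (((((s^(-4) / s^(-2)) · ((s^5)^(-1))) · ((t^2)^(-1))) / ((s^3)^(-1))) · ((t^3)^(-1))) · ((t^4)^(-1))    [power of a power]
= ((((s^(-2) · ((s^5)^(-1))) · ((t^2)^(-1))) / ((s^3)^(-1))) · ((t^3)^(-1))) · ((t^4)^(-1))    [quotient of powers]
= ((((s^(-2) · s^(-5)) · ((t^2)^(-1))) / ((s^3)^(-1))) · ((t^3)^(-1))) · ((t^4)^(-1))    [power of a power]
= (((s^(-7) · ((t^2)^(-1))) / ((s^3)^(-1))) · ((t^3)^(-1))) · ((t^4)^(-1))    [product of powers]
= (((s^(-7) · t^(-2)) / ((s^3)^(-1))) · ((t^3)^(-1))) · ((t^4)^(-1))    [power of a power]
= (((s^(-7) · t^(-2)) / s^(-3)) · ((t^3)^(-1))) · ((t^4)^(-1))    [power of a power]
= (((s^(-7) · t^(-2)) / s^(-3)) · t^(-3)) · ((t^4)^(-1))    [power of a power]
= (((s^(-7) · t^(-2)) / s^(-3)) · t^(-3)) · t^(-4)    [power of a power]
= s^(-4)t^(-9)    [quotient of powers; product of powers]

s^(-4)t^(-9)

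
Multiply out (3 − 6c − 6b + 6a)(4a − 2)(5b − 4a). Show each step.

−30b + 24a − 120abc + 96a^2c + 60bc − 48ac − 120ab^2 + 216a^2b + 60b^2 − 48ab − 96a^3

(3 − 6c − 6b + 6a)(4a − 2)(5b − 4a)
= (12a − 6 − 24ac + 12c − 24ab + 12b + 24a^2 − 12a)(5b − 4a)    [distributive law]
= (−6 − 24ac + 12c − 24ab + 12b + 24a^2)(5b − 4a)    [combine like terms]
= −30b + 24a − 120abc + 96a^2c + 60bc − 48ac − 120ab^2 + 96a^2b + 60b^2 − 48ab + 120a^2b − 96a^3    [distributive law]
= −30b + 24a − 120abc + 96a^2c + 60bc − 48ac − 120ab^2 + 216a^2b + 60b^2 − 48ab − 96a^3    [combine like terms]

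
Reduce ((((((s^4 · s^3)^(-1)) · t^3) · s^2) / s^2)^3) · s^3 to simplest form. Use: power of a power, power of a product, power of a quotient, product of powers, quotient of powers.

s^(-18)t^9

((((((s^4 · s^3)^(-1)) · t^3) · s^2) / s^2)^3) · s^3
= ((((((s^4 · s^3)^(-1)) · t^3) · s^2)^3) / ((s^2)^3)) · s^3    [power of a quotient]
= ((((((s^4 · s^3)^(-1)) · t^3)^3) · ((s^2)^3)) / ((s^2)^3)) · s^3    [power of a product]
= ((((((s^4 · s^3)^(-1))^3) · ((t^3)^3)) · ((s^2)^3)) / ((s^2)^3)) · s^3    [power of a product]
= (((((s^4 · s^3)^(-3)) · ((t^3)^3)) · ((s^2)^3)) / ((s^2)^3)) · s^3    [power of a power]
= ((((((s^4)^(-3)) · ((s^3)^(-3))) · ((t^3)^3)) · ((s^2)^3)) / ((s^2)^3)) · s^3    [power of a product]
= ((((s^(-12) · ((s^3)^(-3))) · ((t^3)^3)) · ((s^2)^3)) / ((s^2)^3)) · s^3    [power of a power]
= ((((s^(-12) · s^(-9)) · ((t^3)^3)) · ((s^2)^3)) / ((s^2)^3)) · s^3    [power of a power]
= (((s^(-21) · ((t^3)^3)) · ((s^2)^3)) / ((s^2)^3)) · s^3    [product of powers]
= (((s^(-21) · t^9) · ((s^2)^3)) / ((s^2)^3)) · s^3    [power of a power]
= (((s^(-21) · t^9) · s^6) / ((s^2)^3)) · s^3    [power of a power]
= (((s^(-21) · t^9) · s^6) / s^6) · s^3    [power of a power]
= s^(-18)t^9    [quotient of powers; product of powers]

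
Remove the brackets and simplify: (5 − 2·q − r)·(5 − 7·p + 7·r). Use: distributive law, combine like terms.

25 − 35·p + 30·r − 10·q + 14·p·q − 14·q·r + 7·p·r − 7·r^2

(5 − 2·q − r)·(5 − 7·p + 7·r)
= 25 − 35·p + 35·r − 10·q + 14·p·q − 14·q·r − 5·r + 7·p·r − 7·r^2    [distributive law]
= 25 − 35·p + 30·r − 10·q + 14·p·q − 14·q·r + 7·p·r − 7·r^2    [combine like terms]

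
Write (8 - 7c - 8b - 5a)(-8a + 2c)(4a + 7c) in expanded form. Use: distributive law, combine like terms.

(8 - 7c - 8b - 5a)(-8a + 2c)(4a + 7c)
= (-64a + 16c + 56ac - 14c^2 + 64ab - 16bc + 40a^2 - 10ac)(4a + 7c)    [distributive law]
= (-64a + 16c + 46ac - 14c^2 + 64ab - 16bc + 40a^2)(4a + 7c)    [combine like terms]
= -256a^2 - 448ac + 64ac + 112c^2 + 184a^2c + 322ac^2 - 56ac^2 - 98c^3 + 256a^2b + 448abc - 64abc - 112bc^2 + 160a^3 + 280a^2c    [distributive law]
= -256a^2 - 384ac + 112c^2 + 464a^2c + 266ac^2 - 98c^3 + 256a^2b + 384abc - 112bc^2 + 160a^3    [combine like terms]

-256a^2 - 384ac + 112c^2 + 464a^2c + 266ac^2 - 98c^3 + 256a^2b + 384abc - 112bc^2 + 160a^3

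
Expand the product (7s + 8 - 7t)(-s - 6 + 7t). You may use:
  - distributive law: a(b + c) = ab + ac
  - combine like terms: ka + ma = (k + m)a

-7s^2 - 50s + 56st - 48 + 98t - 49t^2

(7s + 8 - 7t)(-s - 6 + 7t)
= -7s^2 - 42s + 49st - 8s - 48 + 56t + 7st + 42t - 49t^2    [distributive law]
= -7s^2 - 50s + 56st - 48 + 98t - 49t^2    [combine like terms]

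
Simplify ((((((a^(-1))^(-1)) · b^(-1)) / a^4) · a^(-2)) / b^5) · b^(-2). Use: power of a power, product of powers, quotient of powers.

a^(-5)b^(-8)

((((((a^(-1))^(-1)) · b^(-1)) / a^4) · a^(-2)) / b^5) · b^(-2)
= ((((a · b^(-1)) / a^4) · a^(-2)) / b^5) · b^(-2)    [power of a power]
= a^(-5)b^(-8)    [quotient of powers; product of powers]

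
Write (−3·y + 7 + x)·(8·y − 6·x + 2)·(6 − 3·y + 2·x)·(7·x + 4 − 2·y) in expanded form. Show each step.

(−3·y + 7 + x)·(8·y − 6·x + 2)·(6 − 3·y + 2·x)·(7·x + 4 − 2·y)
= (−24·y^2 + 18·x·y − 6·y + 56·y − 42·x + 14 + 8·x·y − 6·x^2 + 2·x)·(6 − 3·y + 2·x)·(7·x + 4 − 2·y)    [distributive law]
= (−24·y^2 + 26·x·y + 50·y − 40·x + 14 − 6·x^2)·(6 − 3·y + 2·x)·(7·x + 4 − 2·y)    [combine like terms]
= (−144·y^2 + 72·y^3 − 48·x·y^2 + 156·x·y − 78·x·y^2 + 52·x^2·y + 300·y − 150·y^2 + 100·x·y − 240·x + 120·x·y − 80·x^2 + 84 − 42·y + 28·x − 36·x^2 + 18·x^2·y − 12·x^3)·(7·x + 4 − 2·y)    [distributive law]
= (−294·y^2 + 72·y^3 − 126·x·y^2 + 376·x·y + 70·x^2·y + 258·y − 212·x − 116·x^2 + 84 − 12·x^3)·(7·x + 4 − 2·y)    [combine like terms]
= −2058·x·y^2 − 1176·y^2 + 588·y^3 + 504·x·y^3 + 288·y^3 − 144·y^4 − 882·x^2·y^2 − 504·x·y^2 + 252·x·y^3 + 2632·x^2·y + 1504·x·y − 752·x·y^2 + 490·x^3·y + 280·x^2·y − 140·x^2·y^2 + 1806·x·y + 1032·y − 516·y^2 − 1484·x^2 − 848·x + 424·x·y − 812·x^3 − 464·x^2 + 232·x^2·y + 588·x + 336 − 168·y − 84·x^4 − 48·x^3 + 24·x^3·y    [distributive law]
= −3314·x·y^2 − 1692·y^2 + 876·y^3 + 756·x·y^3 − 144·y^4 − 1022·x^2·y^2 + 3144·x^2·y + 3734·x·y + 514·x^3·y + 864·y − 1948·x^2 − 260·x − 860·x^3 + 336 − 84·x^4    [combine like terms]

−3314·x·y^2 − 1692·y^2 + 876·y^3 + 756·x·y^3 − 144·y^4 − 1022·x^2·y^2 + 3144·x^2·y + 3734·x·y + 514·x^3·y + 864·y − 1948·x^2 − 260·x − 860·x^3 + 336 − 84·x^4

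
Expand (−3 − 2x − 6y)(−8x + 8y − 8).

40x + 24y + 24 + 16x² + 32xy − 48y²

(−3 − 2x − 6y)(−8x + 8y − 8)
= 24x − 24y + 24 + 16x² − 16xy + 16x + 48xy − 48y² + 48y    [distributive law]
= 40x + 24y + 24 + 16x² + 32xy − 48y²    [combine like terms]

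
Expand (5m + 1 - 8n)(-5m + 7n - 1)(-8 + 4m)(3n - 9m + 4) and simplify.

6540m^2n - 1840m^3 - 44m^2 - 3000m^3n + 900m^4 - 6548mn^2 - 852mn + 2916m^2n^2 + 232m + 1432n^2 - 456n + 32 + 1344n^3 - 672mn^3

(5m + 1 - 8n)(-5m + 7n - 1)(-8 + 4m)(3n - 9m + 4)
= (-25m^2 + 35mn - 5m - 5m + 7n - 1 + 40mn - 56n^2 + 8n)(-8 + 4m)(3n - 9m + 4)    [distributive law]
= (-25m^2 + 75mn - 10m + 15n - 1 - 56n^2)(-8 + 4m)(3n - 9m + 4)    [combine like terms]
= (200m^2 - 100m^3 - 600mn + 300m^2n + 80m - 40m^2 - 120n + 60mn + 8 - 4m + 448n^2 - 224mn^2)(3n - 9m + 4)    [distributive law]
= (160m^2 - 100m^3 - 540mn + 300m^2n + 76m - 120n + 8 + 448n^2 - 224mn^2)(3n - 9m + 4)    [combine like terms]
= 480m^2n - 1440m^3 + 640m^2 - 300m^3n + 900m^4 - 400m^3 - 1620mn^2 + 4860m^2n - 2160mn + 900m^2n^2 - 2700m^3n + 1200m^2n + 228mn - 684m^2 + 304m - 360n^2 + 1080mn - 480n + 24n - 72m + 32 + 1344n^3 - 4032mn^2 + 1792n^2 - 672mn^3 + 2016m^2n^2 - 896mn^2    [distributive law]
= 6540m^2n - 1840m^3 - 44m^2 - 3000m^3n + 900m^4 - 6548mn^2 - 852mn + 2916m^2n^2 + 232m + 1432n^2 - 456n + 32 + 1344n^3 - 672mn^3    [combine like terms]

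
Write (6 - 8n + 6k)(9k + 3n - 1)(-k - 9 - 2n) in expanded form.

-534k² - 426k + 364kn - 222n + 164n² + 54 - 54k²n + 132kn² + 48n³ - 54k³

(6 - 8n + 6k)(9k + 3n - 1)(-k - 9 - 2n)
= (54k + 18n - 6 - 72kn - 24n² + 8n + 54k² + 18kn - 6k)(-k - 9 - 2n)    [distributive law]
= (48k + 26n - 6 - 54kn - 24n² + 54k²)(-k - 9 - 2n)    [combine like terms]
= -48k² - 432k - 96kn - 26kn - 234n - 52n² + 6k + 54 + 12n + 54k²n + 486kn + 108kn² + 24kn² + 216n² + 48n³ - 54k³ - 486k² - 108k²n    [distributive law]
= -534k² - 426k + 364kn - 222n + 164n² + 54 - 54k²n + 132kn² + 48n³ - 54k³    [combine like terms]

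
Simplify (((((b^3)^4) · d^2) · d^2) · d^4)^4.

(((((b^3)^4) · d^2) · d^2) · d^4)^4
= (((((b^3)^4) · d^2) · d^2)^4) · ((d^4)^4)    [power of a product]
= (((((b^3)^4) · d^2)^4) · ((d^2)^4)) · ((d^4)^4)    [power of a product]
= (((((b^3)^4)^4) · ((d^2)^4)) · ((d^2)^4)) · ((d^4)^4)    [power of a product]
= ((((b^3)^16) · ((d^2)^4)) · ((d^2)^4)) · ((d^4)^4)    [power of a power]
= ((b^48 · ((d^2)^4)) · ((d^2)^4)) · ((d^4)^4)    [power of a power]
= ((b^48 · d^8) · ((d^2)^4)) · ((d^4)^4)    [power of a power]
= ((b^48 · d^8) · d^8) · ((d^4)^4)    [power of a power]
= ((b^48 · d^8) · d^8) · d^16    [power of a power]
= b^48d^32    [product of powers]

b^48d^32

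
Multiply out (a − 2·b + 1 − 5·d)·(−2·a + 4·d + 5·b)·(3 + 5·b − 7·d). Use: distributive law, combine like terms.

−6·a^2 − 10·a^2·b + 14·a^2·d + 56·a·d + 7·a·b·d − 98·a·d^2 + 17·a·b + 45·a·b^2 − 114·b·d − 95·b^2·d + 131·b·d^2 − 5·b^2 − 50·b^3 − 6·a + 12·d − 88·d^2 + 15·b + 140·d^3

(a − 2·b + 1 − 5·d)·(−2·a + 4·d + 5·b)·(3 + 5·b − 7·d)
= (−2·a^2 + 4·a·d + 5·a·b + 4·a·b − 8·b·d − 10·b^2 − 2·a + 4·d + 5·b + 10·a·d − 20·d^2 − 25·b·d)·(3 + 5·b − 7·d)    [distributive law]
= (−2·a^2 + 14·a·d + 9·a·b − 33·b·d − 10·b^2 − 2·a + 4·d + 5·b − 20·d^2)·(3 + 5·b − 7·d)    [combine like terms]
= −6·a^2 − 10·a^2·b + 14·a^2·d + 42·a·d + 70·a·b·d − 98·a·d^2 + 27·a·b + 45·a·b^2 − 63·a·b·d − 99·b·d − 165·b^2·d + 231·b·d^2 − 30·b^2 − 50·b^3 + 70·b^2·d − 6·a − 10·a·b + 14·a·d + 12·d + 20·b·d − 28·d^2 + 15·b + 25·b^2 − 35·b·d − 60·d^2 − 100·b·d^2 + 140·d^3    [distributive law]
= −6·a^2 − 10·a^2·b + 14·a^2·d + 56·a·d + 7·a·b·d − 98·a·d^2 + 17·a·b + 45·a·b^2 − 114·b·d − 95·b^2·d + 131·b·d^2 − 5·b^2 − 50·b^3 − 6·a + 12·d − 88·d^2 + 15·b + 140·d^3    [combine like terms]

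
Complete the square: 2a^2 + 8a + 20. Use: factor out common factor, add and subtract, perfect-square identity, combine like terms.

2(a + 2)^2 + 12

2a^2 + 8a + 20
= 2(a^2 + 4a) + 20    [factor out 2 from the a-terms]
= 2(a^2 + 4a + 4 - 4) + 20    [add and subtract 4 inside the bracket]
= 2(a + 2)^2 - 8 + 20    [perfect-square identity]
= 2(a + 2)^2 + 12    [combine constants]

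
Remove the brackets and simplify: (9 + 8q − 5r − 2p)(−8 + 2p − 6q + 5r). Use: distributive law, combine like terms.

(9 + 8q − 5r − 2p)(−8 + 2p − 6q + 5r)
= −72 + 18p − 54q + 45r − 64q + 16pq − 48q^2 + 40qr + 40r − 10pr + 30qr − 25r^2 + 16p − 4p^2 + 12pq − 10pr    [distributive law]
= −72 + 34p − 118q + 85r + 28pq − 48q^2 + 70qr − 20pr − 25r^2 − 4p^2    [combine like terms]

−72 + 34p − 118q + 85r + 28pq − 48q^2 + 70qr − 20pr − 25r^2 − 4p^2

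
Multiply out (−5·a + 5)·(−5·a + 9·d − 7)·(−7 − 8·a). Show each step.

(−5·a + 5)·(−5·a + 9·d − 7)·(−7 − 8·a)
= (25·a^2 − 45·a·d + 35·a − 25·a + 45·d − 35)·(−7 − 8·a)    [distributive law]
= (25·a^2 − 45·a·d + 10·a + 45·d − 35)·(−7 − 8·a)    [combine like terms]
= −175·a^2 − 200·a^3 + 315·a·d + 360·a^2·d − 70·a − 80·a^2 − 315·d − 360·a·d + 245 + 280·a    [distributive law]
= −255·a^2 − 200·a^3 − 45·a·d + 360·a^2·d + 210·a − 315·d + 245    [combine like terms]

−255·a^2 − 200·a^3 − 45·a·d + 360·a^2·d + 210·a − 315·d + 245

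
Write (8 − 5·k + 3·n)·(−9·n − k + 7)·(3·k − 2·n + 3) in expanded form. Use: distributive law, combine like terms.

(8 − 5·k + 3·n)·(−9·n − k + 7)·(3·k − 2·n + 3)
= (−72·n − 8·k + 56 + 45·k·n + 5·k² − 35·k − 27·n² − 3·k·n + 21·n)·(3·k − 2·n + 3)    [distributive law]
= (−51·n − 43·k + 56 + 42·k·n + 5·k² − 27·n²)·(3·k − 2·n + 3)    [combine like terms]
= −153·k·n + 102·n² − 153·n − 129·k² + 86·k·n − 129·k + 168·k − 112·n + 168 + 126·k²·n − 84·k·n² + 126·k·n + 15·k³ − 10·k²·n + 15·k² − 81·k·n² + 54·n³ − 81·n²    [distributive law]
= 59·k·n + 21·n² − 265·n − 114·k² + 39·k + 168 + 116·k²·n − 165·k·n² + 15·k³ + 54·n³    [combine like terms]

59·k·n + 21·n² − 265·n − 114·k² + 39·k + 168 + 116·k²·n − 165·k·n² + 15·k³ + 54·n³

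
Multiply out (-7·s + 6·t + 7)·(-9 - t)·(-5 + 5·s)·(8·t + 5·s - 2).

(-7·s + 6·t + 7)·(-9 - t)·(-5 + 5·s)·(8·t + 5·s - 2)
= (63·s + 7·s·t - 54·t - 6·t^2 - 63 - 7·t)·(-5 + 5·s)·(8·t + 5·s - 2)    [distributive law]
= (63·s + 7·s·t - 61·t - 6·t^2 - 63)·(-5 + 5·s)·(8·t + 5·s - 2)    [combine like terms]
= (-315·s + 315·s^2 - 35·s·t + 35·s^2·t + 305·t - 305·s·t + 30·t^2 - 30·s·t^2 + 315 - 315·s)·(8·t + 5·s - 2)    [distributive law]
= (-630·s + 315·s^2 - 340·s·t + 35·s^2·t + 305·t + 30·t^2 - 30·s·t^2 + 315)·(8·t + 5·s - 2)    [combine like terms]
= -5040·s·t - 3150·s^2 + 1260·s + 2520·s^2·t + 1575·s^3 - 630·s^2 - 2720·s·t^2 - 1700·s^2·t + 680·s·t + 280·s^2·t^2 + 175·s^3·t - 70·s^2·t + 2440·t^2 + 1525·s·t - 610·t + 240·t^3 + 150·s·t^2 - 60·t^2 - 240·s·t^3 - 150·s^2·t^2 + 60·s·t^2 + 2520·t + 1575·s - 630    [distributive law]
= -2835·s·t - 3780·s^2 + 2835·s + 750·s^2·t + 1575·s^3 - 2510·s·t^2 + 130·s^2·t^2 + 175·s^3·t + 2380·t^2 + 1910·t + 240·t^3 - 240·s·t^3 - 630    [combine like terms]

-2835·s·t - 3780·s^2 + 2835·s + 750·s^2·t + 1575·s^3 - 2510·s·t^2 + 130·s^2·t^2 + 175·s^3·t + 2380·t^2 + 1910·t + 240·t^3 - 240·s·t^3 - 630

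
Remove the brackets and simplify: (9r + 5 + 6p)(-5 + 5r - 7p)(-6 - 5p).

120r + 298pr - 270r^2 - 225pr^2 + 165p^2r + 150 + 515p + 577p^2 + 210p^3

(9r + 5 + 6p)(-5 + 5r - 7p)(-6 - 5p)
= (-45r + 45r^2 - 63pr - 25 + 25r - 35p - 30p + 30pr - 42p^2)(-6 - 5p)    [distributive law]
= (-20r + 45r^2 - 33pr - 25 - 65p - 42p^2)(-6 - 5p)    [combine like terms]
= 120r + 100pr - 270r^2 - 225pr^2 + 198pr + 165p^2r + 150 + 125p + 390p + 325p^2 + 252p^2 + 210p^3    [distributive law]
= 120r + 298pr - 270r^2 - 225pr^2 + 165p^2r + 150 + 515p + 577p^2 + 210p^3    [combine like terms]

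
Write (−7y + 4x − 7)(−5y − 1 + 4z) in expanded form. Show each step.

35y² + 42y − 28yz − 20xy − 4x + 16xz + 7 − 28z

(−7y + 4x − 7)(−5y − 1 + 4z)
= 35y² + 7y − 28yz − 20xy − 4x + 16xz + 35y + 7 − 28z    [distributive law]
= 35y² + 42y − 28yz − 20xy − 4x + 16xz + 7 − 28z    [combine like terms]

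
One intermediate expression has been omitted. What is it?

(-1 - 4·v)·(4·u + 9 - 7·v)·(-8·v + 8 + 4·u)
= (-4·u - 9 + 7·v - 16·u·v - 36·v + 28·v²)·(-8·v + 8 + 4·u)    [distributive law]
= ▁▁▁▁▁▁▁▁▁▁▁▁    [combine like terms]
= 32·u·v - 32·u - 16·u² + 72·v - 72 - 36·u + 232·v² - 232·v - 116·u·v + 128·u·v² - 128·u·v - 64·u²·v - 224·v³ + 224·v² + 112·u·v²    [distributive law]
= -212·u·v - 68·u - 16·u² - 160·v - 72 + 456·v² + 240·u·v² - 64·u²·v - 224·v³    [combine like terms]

By combine like terms:

(-4·u - 9 - 29·v - 16·u·v + 28·v²)·(-8·v + 8 + 4·u)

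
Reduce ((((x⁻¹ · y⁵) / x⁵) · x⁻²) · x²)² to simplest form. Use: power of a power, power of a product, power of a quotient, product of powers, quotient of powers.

((((x⁻¹ · y⁵) / x⁵) · x⁻²) · x²)²
= ((((x⁻¹ · y⁵) / x⁵) · x⁻²)²) · ((x²)²)    [power of a product]
= ((((x⁻¹ · y⁵) / x⁵)²) · ((x⁻²)²)) · ((x²)²)    [power of a product]
= ((((x⁻¹ · y⁵)²) / ((x⁵)²)) · ((x⁻²)²)) · ((x²)²)    [power of a quotient]
= (((((x⁻¹)²) · ((y⁵)²)) / ((x⁵)²)) · ((x⁻²)²)) · ((x²)²)    [power of a product]
= (((x⁻² · ((y⁵)²)) / ((x⁵)²)) · ((x⁻²)²)) · ((x²)²)    [power of a power]
= (((x⁻² · y¹⁰) / ((x⁵)²)) · ((x⁻²)²)) · ((x²)²)    [power of a power]
= (((x⁻² · y¹⁰) / x¹⁰) · ((x⁻²)²)) · ((x²)²)    [power of a power]
= (((x⁻² · y¹⁰) / x¹⁰) · x⁻⁴) · ((x²)²)    [power of a power]
= (((x⁻² · y¹⁰) / x¹⁰) · x⁻⁴) · x⁴    [power of a power]
= x⁻¹²y¹⁰    [quotient of powers; product of powers]

x⁻¹²y¹⁰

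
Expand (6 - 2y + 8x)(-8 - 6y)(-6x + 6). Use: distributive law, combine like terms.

(6 - 2y + 8x)(-8 - 6y)(-6x + 6)
= (-48 - 36y + 16y + 12y² - 64x - 48xy)(-6x + 6)    [distributive law]
= (-48 - 20y + 12y² - 64x - 48xy)(-6x + 6)    [combine like terms]
= 288x - 288 + 120xy - 120y - 72xy² + 72y² + 384x² - 384x + 288x²y - 288xy    [distributive law]
= -96x - 288 - 168xy - 120y - 72xy² + 72y² + 384x² + 288x²y    [combine like terms]

-96x - 288 - 168xy - 120y - 72xy² + 72y² + 384x² + 288x²y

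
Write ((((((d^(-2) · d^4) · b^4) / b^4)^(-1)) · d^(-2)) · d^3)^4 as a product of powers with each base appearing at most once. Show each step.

d^(-4)

((((((d^(-2) · d^4) · b^4) / b^4)^(-1)) · d^(-2)) · d^3)^4
= ((((((d^(-2) · d^4) · b^4) / b^4)^(-1)) · d^(-2))^4) · ((d^3)^4)    [power of a product]
= ((((((d^(-2) · d^4) · b^4) / b^4)^(-1))^4) · ((d^(-2))^4)) · ((d^3)^4)    [power of a product]
= (((((d^(-2) · d^4) · b^4) / b^4)^(-4)) · ((d^(-2))^4)) · ((d^3)^4)    [power of a power]
= (((((d^(-2) · d^4) · b^4)^(-4)) / ((b^4)^(-4))) · ((d^(-2))^4)) · ((d^3)^4)    [power of a quotient]
= (((((d^(-2) · d^4)^(-4)) · ((b^4)^(-4))) / ((b^4)^(-4))) · ((d^(-2))^4)) · ((d^3)^4)    [power of a product]
= ((((((d^(-2))^(-4)) · ((d^4)^(-4))) · ((b^4)^(-4))) / ((b^4)^(-4))) · ((d^(-2))^4)) · ((d^3)^4)    [power of a product]
= ((((d^8 · ((d^4)^(-4))) · ((b^4)^(-4))) / ((b^4)^(-4))) · ((d^(-2))^4)) · ((d^3)^4)    [power of a power]
= ((((d^8 · d^(-16)) · ((b^4)^(-4))) / ((b^4)^(-4))) · ((d^(-2))^4)) · ((d^3)^4)    [power of a power]
= (((d^(-8) · ((b^4)^(-4))) / ((b^4)^(-4))) · ((d^(-2))^4)) · ((d^3)^4)    [product of powers]
= (((d^(-8) · b^(-16)) / ((b^4)^(-4))) · ((d^(-2))^4)) · ((d^3)^4)    [power of a power]
= (((d^(-8) · b^(-16)) / b^(-16)) · ((d^(-2))^4)) · ((d^3)^4)    [power of a power]
= (((d^(-8) · b^(-16)) / b^(-16)) · d^(-8)) · ((d^3)^4)    [power of a power]
= (((d^(-8) · b^(-16)) / b^(-16)) · d^(-8)) · d^12    [power of a power]
= d^(-4)    [quotient of powers; product of powers]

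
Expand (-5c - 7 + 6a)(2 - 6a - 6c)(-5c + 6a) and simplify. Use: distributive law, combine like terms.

(-5c - 7 + 6a)(2 - 6a - 6c)(-5c + 6a)
= (-10c + 30ac + 30c^2 - 14 + 42a + 42c + 12a - 36a^2 - 36ac)(-5c + 6a)    [distributive law]
= (32c - 6ac + 30c^2 - 14 + 54a - 36a^2)(-5c + 6a)    [combine like terms]
= -160c^2 + 192ac + 30ac^2 - 36a^2c - 150c^3 + 180ac^2 + 70c - 84a - 270ac + 324a^2 + 180a^2c - 216a^3    [distributive law]
= -160c^2 - 78ac + 210ac^2 + 144a^2c - 150c^3 + 70c - 84a + 324a^2 - 216a^3    [combine like terms]

-160c^2 - 78ac + 210ac^2 + 144a^2c - 150c^3 + 70c - 84a + 324a^2 - 216a^3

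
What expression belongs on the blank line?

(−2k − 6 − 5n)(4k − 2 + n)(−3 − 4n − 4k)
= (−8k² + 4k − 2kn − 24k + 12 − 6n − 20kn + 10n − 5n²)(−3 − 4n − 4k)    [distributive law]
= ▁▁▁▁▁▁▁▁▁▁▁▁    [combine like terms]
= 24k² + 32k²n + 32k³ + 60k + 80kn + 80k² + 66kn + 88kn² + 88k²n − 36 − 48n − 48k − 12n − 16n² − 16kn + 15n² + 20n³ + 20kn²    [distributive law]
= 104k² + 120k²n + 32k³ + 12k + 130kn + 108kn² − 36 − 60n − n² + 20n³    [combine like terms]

By combine like terms:

(−8k² − 20k − 22kn + 12 + 4n − 5n²)(−3 − 4n − 4k)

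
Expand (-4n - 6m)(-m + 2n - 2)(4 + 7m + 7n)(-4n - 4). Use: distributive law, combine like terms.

16mn^2 - 624mn + 56m^2n^2 - 376m^2n + 448mn^3 + 128n^3 - 224n^2 + 224n^4 - 128n - 432m^2 - 168m^3n - 168m^3 - 192m

(-4n - 6m)(-m + 2n - 2)(4 + 7m + 7n)(-4n - 4)
= (4mn - 8n^2 + 8n + 6m^2 - 12mn + 12m)(4 + 7m + 7n)(-4n - 4)    [distributive law]
= (-8mn - 8n^2 + 8n + 6m^2 + 12m)(4 + 7m + 7n)(-4n - 4)    [combine like terms]
= (-32mn - 56m^2n - 56mn^2 - 32n^2 - 56mn^2 - 56n^3 + 32n + 56mn + 56n^2 + 24m^2 + 42m^3 + 42m^2n + 48m + 84m^2 + 84mn)(-4n - 4)    [distributive law]
= (108mn - 14m^2n - 112mn^2 + 24n^2 - 56n^3 + 32n + 108m^2 + 42m^3 + 48m)(-4n - 4)    [combine like terms]
= -432mn^2 - 432mn + 56m^2n^2 + 56m^2n + 448mn^3 + 448mn^2 - 96n^3 - 96n^2 + 224n^4 + 224n^3 - 128n^2 - 128n - 432m^2n - 432m^2 - 168m^3n - 168m^3 - 192mn - 192m    [distributive law]
= 16mn^2 - 624mn + 56m^2n^2 - 376m^2n + 448mn^3 + 128n^3 - 224n^2 + 224n^4 - 128n - 432m^2 - 168m^3n - 168m^3 - 192m    [combine like terms]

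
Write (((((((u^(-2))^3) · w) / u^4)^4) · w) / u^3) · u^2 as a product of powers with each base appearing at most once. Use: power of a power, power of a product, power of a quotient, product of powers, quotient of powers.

(((((((u^(-2))^3) · w) / u^4)^4) · w) / u^3) · u^2
= (((((((u^(-2))^3) · w)^4) / ((u^4)^4)) · w) / u^3) · u^2    [power of a quotient]
= (((((((u^(-2))^3)^4) · (w^4)) / ((u^4)^4)) · w) / u^3) · u^2    [power of a product]
= ((((((u^(-2))^12) · (w^4)) / ((u^4)^4)) · w) / u^3) · u^2    [power of a power]
= ((((u^(-24) · (w^4)) / ((u^4)^4)) · w) / u^3) · u^2    [power of a power]
= ((((u^(-24) · w^4) / u^16) · w) / u^3) · u^2    [power of a power]
= u^(-41)w^5    [quotient of powers; product of powers]

u^(-41)w^5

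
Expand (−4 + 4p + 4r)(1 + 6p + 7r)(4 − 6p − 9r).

(−4 + 4p + 4r)(1 + 6p + 7r)(4 − 6p − 9r)
= (−4 − 24p − 28r + 4p + 24p² + 28pr + 4r + 24pr + 28r²)(4 − 6p − 9r)    [distributive law]
= (−4 − 20p − 24r + 24p² + 52pr + 28r²)(4 − 6p − 9r)    [combine like terms]
= −16 + 24p + 36r − 80p + 120p² + 180pr − 96r + 144pr + 216r² + 96p² − 144p³ − 216p²r + 208pr − 312p²r − 468pr² + 112r² − 168pr² − 252r³    [distributive law]
= −16 − 56p − 60r + 216p² + 532pr + 328r² − 144p³ − 528p²r − 636pr² − 252r³    [combine like terms]

−16 − 56p − 60r + 216p² + 532pr + 328r² − 144p³ − 528p²r − 636pr² − 252r³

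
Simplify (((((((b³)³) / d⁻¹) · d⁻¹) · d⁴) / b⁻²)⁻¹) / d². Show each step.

b⁻¹¹d⁻⁶

(((((((b³)³) / d⁻¹) · d⁻¹) · d⁴) / b⁻²)⁻¹) / d²
= (((((((b³)³) / d⁻¹) · d⁻¹) · d⁴)⁻¹) / ((b⁻²)⁻¹)) / d²    [power of a quotient]
= (((((((b³)³) / d⁻¹) · d⁻¹)⁻¹) · ((d⁴)⁻¹)) / ((b⁻²)⁻¹)) / d²    [power of a product]
= (((((((b³)³) / d⁻¹)⁻¹) · ((d⁻¹)⁻¹)) · ((d⁴)⁻¹)) / ((b⁻²)⁻¹)) / d²    [power of a product]
= (((((((b³)³)⁻¹) / ((d⁻¹)⁻¹)) · ((d⁻¹)⁻¹)) · ((d⁴)⁻¹)) / ((b⁻²)⁻¹)) / d²    [power of a quotient]
= ((((((b³)⁻³) / ((d⁻¹)⁻¹)) · ((d⁻¹)⁻¹)) · ((d⁴)⁻¹)) / ((b⁻²)⁻¹)) / d²    [power of a power]
= ((((b⁻⁹ / ((d⁻¹)⁻¹)) · ((d⁻¹)⁻¹)) · ((d⁴)⁻¹)) / ((b⁻²)⁻¹)) / d²    [power of a power]
= ((((b⁻⁹ / d) · ((d⁻¹)⁻¹)) · ((d⁴)⁻¹)) / ((b⁻²)⁻¹)) / d²    [power of a power]
= ((((b⁻⁹ / d) · d) · ((d⁴)⁻¹)) / ((b⁻²)⁻¹)) / d²    [power of a power]
= ((((b⁻⁹ / d) · d) · d⁻⁴) / ((b⁻²)⁻¹)) / d²    [power of a power]
= ((((b⁻⁹ / d) · d) · d⁻⁴) / b²) / d²    [power of a power]
= b⁻¹¹d⁻⁶    [quotient of powers; product of powers]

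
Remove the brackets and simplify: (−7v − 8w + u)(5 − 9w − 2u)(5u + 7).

(−7v − 8w + u)(5 − 9w − 2u)(5u + 7)
= (−35v + 63vw + 14uv − 40w + 72w^2 + 16uw + 5u − 9uw − 2u^2)(5u + 7)    [distributive law]
= (−35v + 63vw + 14uv − 40w + 72w^2 + 7uw + 5u − 2u^2)(5u + 7)    [combine like terms]
= −175uv − 245v + 315uvw + 441vw + 70u^2v + 98uv − 200uw − 280w + 360uw^2 + 504w^2 + 35u^2w + 49uw + 25u^2 + 35u − 10u^3 − 14u^2    [distributive law]
= −77uv − 245v + 315uvw + 441vw + 70u^2v − 151uw − 280w + 360uw^2 + 504w^2 + 35u^2w + 11u^2 + 35u − 10u^3    [combine like terms]

−77uv − 245v + 315uvw + 441vw + 70u^2v − 151uw − 280w + 360uw^2 + 504w^2 + 35u^2w + 11u^2 + 35u − 10u^3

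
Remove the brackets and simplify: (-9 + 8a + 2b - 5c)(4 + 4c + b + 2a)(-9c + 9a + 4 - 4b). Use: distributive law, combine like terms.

(-9 + 8a + 2b - 5c)(4 + 4c + b + 2a)(-9c + 9a + 4 - 4b)
= (-36 - 36c - 9b - 18a + 32a + 32ac + 8ab + 16a^2 + 8b + 8bc + 2b^2 + 4ab - 20c - 20c^2 - 5bc - 10ac)(-9c + 9a + 4 - 4b)    [distributive law]
= (-36 - 56c - b + 14a + 22ac + 12ab + 16a^2 + 3bc + 2b^2 - 20c^2)(-9c + 9a + 4 - 4b)    [combine like terms]
= 324c - 324a - 144 + 144b + 504c^2 - 504ac - 224c + 224bc + 9bc - 9ab - 4b + 4b^2 - 126ac + 126a^2 + 56a - 56ab - 198ac^2 + 198a^2c + 88ac - 88abc - 108abc + 108a^2b + 48ab - 48ab^2 - 144a^2c + 144a^3 + 64a^2 - 64a^2b - 27bc^2 + 27abc + 12bc - 12b^2c - 18b^2c + 18ab^2 + 8b^2 - 8b^3 + 180c^3 - 180ac^2 - 80c^2 + 80bc^2    [distributive law]
= 100c - 268a - 144 + 140b + 424c^2 - 542ac + 245bc - 17ab + 12b^2 + 190a^2 - 378ac^2 + 54a^2c - 169abc + 44a^2b - 30ab^2 + 144a^3 + 53bc^2 - 30b^2c - 8b^3 + 180c^3    [combine like terms]

100c - 268a - 144 + 140b + 424c^2 - 542ac + 245bc - 17ab + 12b^2 + 190a^2 - 378ac^2 + 54a^2c - 169abc + 44a^2b - 30ab^2 + 144a^3 + 53bc^2 - 30b^2c - 8b^3 + 180c^3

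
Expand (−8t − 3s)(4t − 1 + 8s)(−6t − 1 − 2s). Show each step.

192t^3 − 16t^2 + 520st^2 − 8t + 42st + 296s^2t − 3s + 18s^2 + 48s^3

(−8t − 3s)(4t − 1 + 8s)(−6t − 1 − 2s)
= (−32t^2 + 8t − 64st − 12st + 3s − 24s^2)(−6t − 1 − 2s)    [distributive law]
= (−32t^2 + 8t − 76st + 3s − 24s^2)(−6t − 1 − 2s)    [combine like terms]
= 192t^3 + 32t^2 + 64st^2 − 48t^2 − 8t − 16st + 456st^2 + 76st + 152s^2t − 18st − 3s − 6s^2 + 144s^2t + 24s^2 + 48s^3    [distributive law]
= 192t^3 − 16t^2 + 520st^2 − 8t + 42st + 296s^2t − 3s + 18s^2 + 48s^3    [combine like terms]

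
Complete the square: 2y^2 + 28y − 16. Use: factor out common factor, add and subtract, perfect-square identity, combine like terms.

2y^2 + 28y − 16
= 2(y^2 + 14y) − 16    [factor out 2 from the y-terms]
= 2(y^2 + 14y + 49 − 49) − 16    [add and subtract 49 inside the bracket]
= 2(y + 7)^2 − 98 − 16    [perfect-square identity]
= 2(y + 7)^2 − 114    [combine constants]

2(y + 7)^2 − 114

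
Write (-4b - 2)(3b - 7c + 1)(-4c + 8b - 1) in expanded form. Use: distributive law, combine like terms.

(-4b - 2)(3b - 7c + 1)(-4c + 8b - 1)
= (-12b^2 + 28bc - 4b - 6b + 14c - 2)(-4c + 8b - 1)    [distributive law]
= (-12b^2 + 28bc - 10b + 14c - 2)(-4c + 8b - 1)    [combine like terms]
= 48b^2c - 96b^3 + 12b^2 - 112bc^2 + 224b^2c - 28bc + 40bc - 80b^2 + 10b - 56c^2 + 112bc - 14c + 8c - 16b + 2    [distributive law]
= 272b^2c - 96b^3 - 68b^2 - 112bc^2 + 124bc - 6b - 56c^2 - 6c + 2    [combine like terms]

272b^2c - 96b^3 - 68b^2 - 112bc^2 + 124bc - 6b - 56c^2 - 6c + 2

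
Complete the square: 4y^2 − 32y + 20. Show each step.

4y^2 − 32y + 20
= 4(y^2 − 8y) + 20    [factor out 4 from the y-terms]
= 4(y^2 − 8y + 16 − 16) + 20    [add and subtract 16 inside the bracket]
= 4(y − 4)^2 − 64 + 20    [perfect-square identity]
= 4(y − 4)^2 − 44    [combine constants]

4(y − 4)^2 − 44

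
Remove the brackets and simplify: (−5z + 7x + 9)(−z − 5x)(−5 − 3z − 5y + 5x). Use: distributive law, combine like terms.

2z^2 − 15z^3 − 25yz^2 − 29xz^2 − 90xyz + 195x^2z − 50x^2 + 175x^2y − 175x^3 + 45z + 45yz + 225x + 225xy

(−5z + 7x + 9)(−z − 5x)(−5 − 3z − 5y + 5x)
= (5z^2 + 25xz − 7xz − 35x^2 − 9z − 45x)(−5 − 3z − 5y + 5x)    [distributive law]
= (5z^2 + 18xz − 35x^2 − 9z − 45x)(−5 − 3z − 5y + 5x)    [combine like terms]
= −25z^2 − 15z^3 − 25yz^2 + 25xz^2 − 90xz − 54xz^2 − 90xyz + 90x^2z + 175x^2 + 105x^2z + 175x^2y − 175x^3 + 45z + 27z^2 + 45yz − 45xz + 225x + 135xz + 225xy − 225x^2    [distributive law]
= 2z^2 − 15z^3 − 25yz^2 − 29xz^2 − 90xyz + 195x^2z − 50x^2 + 175x^2y − 175x^3 + 45z + 45yz + 225x + 225xy    [combine like terms]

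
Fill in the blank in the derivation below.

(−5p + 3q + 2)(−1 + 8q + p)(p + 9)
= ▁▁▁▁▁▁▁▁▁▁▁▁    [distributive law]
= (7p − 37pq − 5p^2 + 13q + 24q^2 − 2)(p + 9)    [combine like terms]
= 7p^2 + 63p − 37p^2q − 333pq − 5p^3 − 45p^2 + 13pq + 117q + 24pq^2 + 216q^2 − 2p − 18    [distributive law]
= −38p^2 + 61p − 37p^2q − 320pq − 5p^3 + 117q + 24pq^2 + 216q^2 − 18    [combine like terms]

By distributive law:

(5p − 40pq − 5p^2 − 3q + 24q^2 + 3pq − 2 + 16q + 2p)(p + 9)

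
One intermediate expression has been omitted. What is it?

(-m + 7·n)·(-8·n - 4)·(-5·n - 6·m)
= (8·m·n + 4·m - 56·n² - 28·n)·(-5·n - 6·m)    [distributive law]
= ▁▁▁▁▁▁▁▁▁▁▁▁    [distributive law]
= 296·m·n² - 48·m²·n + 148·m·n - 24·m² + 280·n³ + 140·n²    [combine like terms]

After distributive law, the bracketed line is:

-40·m·n² - 48·m²·n - 20·m·n - 24·m² + 280·n³ + 336·m·n² + 140·n² + 168·m·n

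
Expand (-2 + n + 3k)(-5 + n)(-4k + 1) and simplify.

-55k + 10 + 31kn - 7n - 4kn^2 + n^2 + 60k^2 - 12k^2n

(-2 + n + 3k)(-5 + n)(-4k + 1)
= (10 - 2n - 5n + n^2 - 15k + 3kn)(-4k + 1)    [distributive law]
= (10 - 7n + n^2 - 15k + 3kn)(-4k + 1)    [combine like terms]
= -40k + 10 + 28kn - 7n - 4kn^2 + n^2 + 60k^2 - 15k - 12k^2n + 3kn    [distributive law]
= -55k + 10 + 31kn - 7n - 4kn^2 + n^2 + 60k^2 - 12k^2n    [combine like terms]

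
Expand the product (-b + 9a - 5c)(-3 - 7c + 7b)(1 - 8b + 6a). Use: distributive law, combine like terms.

(-b + 9a - 5c)(-3 - 7c + 7b)(1 - 8b + 6a)
= (3b + 7bc - 7b² - 27a - 63ac + 63ab + 15c + 35c² - 35bc)(1 - 8b + 6a)    [distributive law]
= (3b - 28bc - 7b² - 27a - 63ac + 63ab + 15c + 35c²)(1 - 8b + 6a)    [combine like terms]
= 3b - 24b² + 18ab - 28bc + 224b²c - 168abc - 7b² + 56b³ - 42ab² - 27a + 216ab - 162a² - 63ac + 504abc - 378a²c + 63ab - 504ab² + 378a²b + 15c - 120bc + 90ac + 35c² - 280bc² + 210ac²    [distributive law]
= 3b - 31b² + 297ab - 148bc + 224b²c + 336abc + 56b³ - 546ab² - 27a - 162a² + 27ac - 378a²c + 378a²b + 15c + 35c² - 280bc² + 210ac²    [combine like terms]

3b - 31b² + 297ab - 148bc + 224b²c + 336abc + 56b³ - 546ab² - 27a - 162a² + 27ac - 378a²c + 378a²b + 15c + 35c² - 280bc² + 210ac²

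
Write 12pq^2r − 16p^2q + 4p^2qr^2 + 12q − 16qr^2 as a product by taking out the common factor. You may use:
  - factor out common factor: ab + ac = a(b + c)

12pq^2r − 16p^2q + 4p^2qr^2 + 12q − 16qr^2
= 4(3pq^2r − 4p^2q + p^2qr^2 + 3q − 4qr^2)    [factor out 4]
= 4q(3pqr − 4p^2 + p^2r^2 + 3 − 4r^2)    [factor out q]

4q(3pqr − 4p^2 + p^2r^2 + 3 − 4r^2)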